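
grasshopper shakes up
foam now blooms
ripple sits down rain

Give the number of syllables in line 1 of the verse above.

5

Line 1: grasshopper(3) + shakes(1) + up(1) = 5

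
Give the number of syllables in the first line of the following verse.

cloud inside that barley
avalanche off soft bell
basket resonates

The first line: cloud (1), inside (2), that (1), barley (2) → 6

6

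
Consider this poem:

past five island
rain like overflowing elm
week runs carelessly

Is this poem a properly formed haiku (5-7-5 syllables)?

Line 1: "past five island": 1+1+2 = 4 (expected 5)
Line 2: "rain like overflowing elm": 1+1+4+1 = 7 ✓
Line 3: "week runs carelessly": 1+1+3 = 5 ✓

No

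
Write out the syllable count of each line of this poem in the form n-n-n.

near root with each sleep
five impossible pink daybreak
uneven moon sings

5-8-5

Line 1: "near root with each sleep": 1+1+1+1+1 = 5
Line 2: "five impossible pink daybreak": 1+4+1+2 = 8
Line 3: "uneven moon sings": 3+1+1 = 5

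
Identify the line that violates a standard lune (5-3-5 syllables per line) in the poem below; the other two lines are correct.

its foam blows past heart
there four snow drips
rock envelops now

Line 1: its (1), foam (1), blows (1), past (1), heart (1) → 5 ✓
Line 2: there (1), four (1), snow (1), drips (1) → 4 (expected 3)
Line 3: rock (1), envelops (3), now (1) → 5 ✓

Line 2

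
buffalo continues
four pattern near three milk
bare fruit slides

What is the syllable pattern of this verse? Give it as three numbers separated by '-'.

6-6-3

Line 1: buffalo(3) + continues(3) = 6
Line 2: four(1) + pattern(2) + near(1) + three(1) + milk(1) = 6
Line 3: bare(1) + fruit(1) + slides(1) = 3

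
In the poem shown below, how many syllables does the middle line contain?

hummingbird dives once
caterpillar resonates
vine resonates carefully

The middle line: caterpillar(4) + resonates(3) = 7

7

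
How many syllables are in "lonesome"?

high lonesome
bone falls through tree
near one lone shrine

"lonesome" has 2 syllables.

2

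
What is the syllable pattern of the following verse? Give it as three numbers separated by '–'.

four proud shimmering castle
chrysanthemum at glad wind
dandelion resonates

7–7–7

Line 1: "four proud shimmering castle": 1+1+3+2 = 7
Line 2: "chrysanthemum at glad wind": 4+1+1+1 = 7
Line 3: "dandelion resonates": 4+3 = 7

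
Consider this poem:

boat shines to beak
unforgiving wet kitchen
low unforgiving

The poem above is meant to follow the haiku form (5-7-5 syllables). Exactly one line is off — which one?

Line 1

Line 1: boat(1) + shines(1) + to(1) + beak(1) = 4 (expected 5)
Line 2: unforgiving(4) + wet(1) + kitchen(2) = 7 ✓
Line 3: low(1) + unforgiving(4) = 5 ✓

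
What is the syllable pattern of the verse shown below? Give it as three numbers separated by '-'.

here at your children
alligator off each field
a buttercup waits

5-7-5

Line 1: here (1), at (1), your (1), children (2) → 5
Line 2: alligator (4), off (1), each (1), field (1) → 7
Line 3: a (1), buttercup (3), waits (1) → 5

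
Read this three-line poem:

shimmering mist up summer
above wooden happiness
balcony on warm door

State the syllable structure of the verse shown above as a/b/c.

7/7/6

Line 1: shimmering(3) + mist(1) + up(1) + summer(2) = 7
Line 2: above(2) + wooden(2) + happiness(3) = 7
Line 3: balcony(3) + on(1) + warm(1) + door(1) = 6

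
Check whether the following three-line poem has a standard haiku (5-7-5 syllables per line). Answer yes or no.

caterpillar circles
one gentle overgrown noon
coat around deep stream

Line 1: caterpillar (4), circles (2) → 6 (expected 5)
Line 2: one (1), gentle (2), overgrown (3), noon (1) → 7 ✓
Line 3: coat (1), around (2), deep (1), stream (1) → 5 ✓

No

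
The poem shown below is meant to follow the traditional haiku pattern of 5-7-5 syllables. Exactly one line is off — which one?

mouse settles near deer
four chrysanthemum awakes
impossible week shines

Line 3

Line 1: mouse (1), settles (2), near (1), deer (1) → 5 ✓
Line 2: four (1), chrysanthemum (4), awakes (2) → 7 ✓
Line 3: impossible (4), week (1), shines (1) → 6 (expected 5)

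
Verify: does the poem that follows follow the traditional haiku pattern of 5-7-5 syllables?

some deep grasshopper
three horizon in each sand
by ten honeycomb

Line 1: some (1), deep (1), grasshopper (3) → 5 ✓
Line 2: three (1), horizon (3), in (1), each (1), sand (1) → 7 ✓
Line 3: by (1), ten (1), honeycomb (3) → 5 ✓

Yes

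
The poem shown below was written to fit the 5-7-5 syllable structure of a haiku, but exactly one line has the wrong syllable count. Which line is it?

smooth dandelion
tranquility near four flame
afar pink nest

Line 3

Line 1: "smooth dandelion": 1+4 = 5 ✓
Line 2: "tranquility near four flame": 4+1+1+1 = 7 ✓
Line 3: "afar pink nest": 2+1+1 = 4 (expected 5)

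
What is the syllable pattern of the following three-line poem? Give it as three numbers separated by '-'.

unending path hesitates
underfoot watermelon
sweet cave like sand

Line 1: "unending path hesitates": 3+1+3 = 7
Line 2: "underfoot watermelon": 3+4 = 7
Line 3: "sweet cave like sand": 1+1+1+1 = 4

7-7-4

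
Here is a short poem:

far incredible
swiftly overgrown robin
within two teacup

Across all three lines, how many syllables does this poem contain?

17

Line 1: far(1) + incredible(4) = 5
Line 2: swiftly(2) + overgrown(3) + robin(2) = 7
Line 3: within(2) + two(1) + teacup(2) = 5
Total: 5 + 7 + 5 = 17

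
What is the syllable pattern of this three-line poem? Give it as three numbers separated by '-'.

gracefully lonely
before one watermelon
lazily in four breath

Line 1: gracefully (3), lonely (2) → 5
Line 2: before (2), one (1), watermelon (4) → 7
Line 3: lazily (3), in (1), four (1), breath (1) → 6

5-7-6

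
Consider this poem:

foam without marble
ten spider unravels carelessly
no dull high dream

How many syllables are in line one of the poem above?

Line one: "foam without marble": 1+2+2 = 5

5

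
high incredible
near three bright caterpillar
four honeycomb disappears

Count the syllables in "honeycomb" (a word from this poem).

3

"honeycomb" has 3 syllables.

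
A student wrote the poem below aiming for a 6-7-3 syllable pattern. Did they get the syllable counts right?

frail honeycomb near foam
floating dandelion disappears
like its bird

Line 1: frail (1), honeycomb (3), near (1), foam (1) → 6 ✓
Line 2: floating (2), dandelion (4), disappears (3) → 9 (expected 7)
Line 3: like (1), its (1), bird (1) → 3 ✓

No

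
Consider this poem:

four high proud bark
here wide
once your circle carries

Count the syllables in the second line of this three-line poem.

The second line: here(1) + wide(1) = 2

2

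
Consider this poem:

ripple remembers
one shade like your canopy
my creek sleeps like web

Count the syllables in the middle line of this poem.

7

The middle line: one(1) + shade(1) + like(1) + your(1) + canopy(3) = 7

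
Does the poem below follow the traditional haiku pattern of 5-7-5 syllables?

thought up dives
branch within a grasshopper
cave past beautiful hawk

No

Line 1: thought(1) + up(1) + dives(1) = 3 (expected 5)
Line 2: branch(1) + within(2) + a(1) + grasshopper(3) = 7 ✓
Line 3: cave(1) + past(1) + beautiful(3) + hawk(1) = 6 (expected 5)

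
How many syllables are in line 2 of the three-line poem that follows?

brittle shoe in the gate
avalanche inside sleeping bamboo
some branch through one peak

9

Line 2: avalanche(3) + inside(2) + sleeping(2) + bamboo(2) = 9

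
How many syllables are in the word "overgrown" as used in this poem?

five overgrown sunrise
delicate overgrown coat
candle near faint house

"overgrown" has 3 syllables.

3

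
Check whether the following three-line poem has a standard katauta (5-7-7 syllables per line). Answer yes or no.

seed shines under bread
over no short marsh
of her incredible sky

No

Line 1: seed (1), shines (1), under (2), bread (1) → 5 ✓
Line 2: over (2), no (1), short (1), marsh (1) → 5 (expected 7)
Line 3: of (1), her (1), incredible (4), sky (1) → 7 ✓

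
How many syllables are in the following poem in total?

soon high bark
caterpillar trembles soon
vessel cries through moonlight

Line 1: "soon high bark": 1+1+1 = 3
Line 2: "caterpillar trembles soon": 4+2+1 = 7
Line 3: "vessel cries through moonlight": 2+1+1+2 = 6
Total: 3 + 7 + 6 = 16

16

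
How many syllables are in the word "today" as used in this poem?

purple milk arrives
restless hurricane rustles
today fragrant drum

2

"today" has 2 syllables.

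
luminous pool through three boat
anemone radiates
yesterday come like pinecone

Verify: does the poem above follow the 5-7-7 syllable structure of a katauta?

Line 1: "luminous pool through three boat": 3+1+1+1+1 = 7 (expected 5)
Line 2: "anemone radiates": 4+3 = 7 ✓
Line 3: "yesterday come like pinecone": 3+1+1+2 = 7 ✓

No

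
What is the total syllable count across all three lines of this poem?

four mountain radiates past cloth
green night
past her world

Line 1: four(1) + mountain(2) + radiates(3) + past(1) + cloth(1) = 8
Line 2: green(1) + night(1) = 2
Line 3: past(1) + her(1) + world(1) = 3
Total: 8 + 2 + 3 = 13

13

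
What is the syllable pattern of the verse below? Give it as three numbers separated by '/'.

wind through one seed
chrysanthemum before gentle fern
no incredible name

4/9/6

Line 1: "wind through one seed": 1+1+1+1 = 4
Line 2: "chrysanthemum before gentle fern": 4+2+2+1 = 9
Line 3: "no incredible name": 1+4+1 = 6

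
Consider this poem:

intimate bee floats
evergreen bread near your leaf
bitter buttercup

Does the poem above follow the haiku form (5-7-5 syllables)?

Line 1: intimate (3), bee (1), floats (1) → 5 ✓
Line 2: evergreen (3), bread (1), near (1), your (1), leaf (1) → 7 ✓
Line 3: bitter (2), buttercup (3) → 5 ✓

Yes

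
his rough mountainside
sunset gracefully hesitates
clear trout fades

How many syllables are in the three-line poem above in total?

16

Line 1: his(1) + rough(1) + mountainside(3) = 5
Line 2: sunset(2) + gracefully(3) + hesitates(3) = 8
Line 3: clear(1) + trout(1) + fades(1) = 3
Total: 5 + 8 + 3 = 16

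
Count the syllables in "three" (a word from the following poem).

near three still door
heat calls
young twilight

"three" has 1 syllable.

1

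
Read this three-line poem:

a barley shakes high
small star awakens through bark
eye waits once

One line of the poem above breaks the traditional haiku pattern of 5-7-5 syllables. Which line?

The third line

Line 1: "a barley shakes high": 1+2+1+1 = 5 ✓
Line 2: "small star awakens through bark": 1+1+3+1+1 = 7 ✓
Line 3: "eye waits once": 1+1+1 = 3 (expected 5)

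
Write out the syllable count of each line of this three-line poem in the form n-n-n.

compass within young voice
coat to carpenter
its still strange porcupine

6-5-6

Line 1: compass(2) + within(2) + young(1) + voice(1) = 6
Line 2: coat(1) + to(1) + carpenter(3) = 5
Line 3: its(1) + still(1) + strange(1) + porcupine(3) = 6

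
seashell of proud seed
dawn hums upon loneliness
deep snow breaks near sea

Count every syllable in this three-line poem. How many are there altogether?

17

Line 1: seashell(2) + of(1) + proud(1) + seed(1) = 5
Line 2: dawn(1) + hums(1) + upon(2) + loneliness(3) = 7
Line 3: deep(1) + snow(1) + breaks(1) + near(1) + sea(1) = 5
Total: 5 + 7 + 5 = 17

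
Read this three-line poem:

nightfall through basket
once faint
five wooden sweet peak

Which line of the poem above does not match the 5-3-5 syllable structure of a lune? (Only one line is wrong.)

The second line

Line 1: nightfall(2) + through(1) + basket(2) = 5 ✓
Line 2: once(1) + faint(1) = 2 (expected 3)
Line 3: five(1) + wooden(2) + sweet(1) + peak(1) = 5 ✓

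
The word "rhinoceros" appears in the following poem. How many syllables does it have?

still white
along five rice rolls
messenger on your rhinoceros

4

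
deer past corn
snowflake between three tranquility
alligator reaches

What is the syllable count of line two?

9

Line two: snowflake (2), between (2), three (1), tranquility (4) → 9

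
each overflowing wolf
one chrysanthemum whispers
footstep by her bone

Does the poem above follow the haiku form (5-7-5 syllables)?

No

Line 1: each(1) + overflowing(4) + wolf(1) = 6 (expected 5)
Line 2: one(1) + chrysanthemum(4) + whispers(2) = 7 ✓
Line 3: footstep(2) + by(1) + her(1) + bone(1) = 5 ✓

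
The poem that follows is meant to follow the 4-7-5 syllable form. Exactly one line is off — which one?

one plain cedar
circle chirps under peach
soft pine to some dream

The second line

Line 1: one (1), plain (1), cedar (2) → 4 ✓
Line 2: circle (2), chirps (1), under (2), peach (1) → 6 (expected 7)
Line 3: soft (1), pine (1), to (1), some (1), dream (1) → 5 ✓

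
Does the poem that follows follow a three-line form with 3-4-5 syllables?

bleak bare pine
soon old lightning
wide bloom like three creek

Line 1: bleak(1) + bare(1) + pine(1) = 3 ✓
Line 2: soon(1) + old(1) + lightning(2) = 4 ✓
Line 3: wide(1) + bloom(1) + like(1) + three(1) + creek(1) = 5 ✓

Yes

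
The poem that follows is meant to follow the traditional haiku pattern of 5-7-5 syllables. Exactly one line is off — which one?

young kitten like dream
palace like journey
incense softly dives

The second line

Line 1: young(1) + kitten(2) + like(1) + dream(1) = 5 ✓
Line 2: palace(2) + like(1) + journey(2) = 5 (expected 7)
Line 3: incense(2) + softly(2) + dives(1) = 5 ✓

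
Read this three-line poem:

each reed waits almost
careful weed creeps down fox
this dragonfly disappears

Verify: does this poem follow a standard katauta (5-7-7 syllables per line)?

Line 1: each(1) + reed(1) + waits(1) + almost(2) = 5 ✓
Line 2: careful(2) + weed(1) + creeps(1) + down(1) + fox(1) = 6 (expected 7)
Line 3: this(1) + dragonfly(3) + disappears(3) = 7 ✓

No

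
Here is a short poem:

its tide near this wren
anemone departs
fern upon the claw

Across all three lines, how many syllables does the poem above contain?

16

Line 1: "its tide near this wren": 1+1+1+1+1 = 5
Line 2: "anemone departs": 4+2 = 6
Line 3: "fern upon the claw": 1+2+1+1 = 5
Total: 5 + 6 + 5 = 16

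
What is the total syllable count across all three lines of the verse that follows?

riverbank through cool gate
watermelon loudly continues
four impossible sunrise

22

Line 1: riverbank (3), through (1), cool (1), gate (1) → 6
Line 2: watermelon (4), loudly (2), continues (3) → 9
Line 3: four (1), impossible (4), sunrise (2) → 7
Total: 6 + 9 + 7 = 22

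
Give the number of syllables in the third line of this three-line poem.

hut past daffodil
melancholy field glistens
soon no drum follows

The third line: soon (1), no (1), drum (1), follows (2) → 5

5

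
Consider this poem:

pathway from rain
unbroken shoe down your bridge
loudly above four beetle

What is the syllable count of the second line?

The second line: unbroken(3) + shoe(1) + down(1) + your(1) + bridge(1) = 7

7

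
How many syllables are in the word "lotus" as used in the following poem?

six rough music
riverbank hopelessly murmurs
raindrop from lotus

2

"lotus" has 2 syllables.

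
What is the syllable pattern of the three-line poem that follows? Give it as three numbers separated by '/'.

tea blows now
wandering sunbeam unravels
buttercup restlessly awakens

Line 1: "tea blows now": 1+1+1 = 3
Line 2: "wandering sunbeam unravels": 3+2+3 = 8
Line 3: "buttercup restlessly awakens": 3+3+3 = 9

3/8/9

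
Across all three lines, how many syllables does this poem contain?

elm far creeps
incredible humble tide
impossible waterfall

17

Line 1: elm (1), far (1), creeps (1) → 3
Line 2: incredible (4), humble (2), tide (1) → 7
Line 3: impossible (4), waterfall (3) → 7
Total: 3 + 7 + 7 = 17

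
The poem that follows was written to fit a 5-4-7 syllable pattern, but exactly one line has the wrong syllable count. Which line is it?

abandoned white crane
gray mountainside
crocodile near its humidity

Line 3

Line 1: abandoned (3), white (1), crane (1) → 5 ✓
Line 2: gray (1), mountainside (3) → 4 ✓
Line 3: crocodile (3), near (1), its (1), humidity (4) → 9 (expected 7)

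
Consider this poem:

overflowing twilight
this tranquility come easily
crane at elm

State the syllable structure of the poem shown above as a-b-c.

6-9-3

Line 1: overflowing(4) + twilight(2) = 6
Line 2: this(1) + tranquility(4) + come(1) + easily(3) = 9
Line 3: crane(1) + at(1) + elm(1) = 3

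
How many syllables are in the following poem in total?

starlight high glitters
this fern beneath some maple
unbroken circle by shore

Line 1: starlight (2), high (1), glitters (2) → 5
Line 2: this (1), fern (1), beneath (2), some (1), maple (2) → 7
Line 3: unbroken (3), circle (2), by (1), shore (1) → 7
Total: 5 + 7 + 7 = 19

19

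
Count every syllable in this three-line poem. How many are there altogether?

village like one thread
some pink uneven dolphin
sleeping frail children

17

Line 1: "village like one thread": 2+1+1+1 = 5
Line 2: "some pink uneven dolphin": 1+1+3+2 = 7
Line 3: "sleeping frail children": 2+1+2 = 5
Total: 5 + 7 + 5 = 17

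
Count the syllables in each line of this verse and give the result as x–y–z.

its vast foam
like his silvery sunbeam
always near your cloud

Line 1: its(1) + vast(1) + foam(1) = 3
Line 2: like(1) + his(1) + silvery(3) + sunbeam(2) = 7
Line 3: always(2) + near(1) + your(1) + cloud(1) = 5

3–7–5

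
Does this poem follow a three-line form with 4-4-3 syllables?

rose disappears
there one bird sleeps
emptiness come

Line 1: rose(1) + disappears(3) = 4 ✓
Line 2: there(1) + one(1) + bird(1) + sleeps(1) = 4 ✓
Line 3: emptiness(3) + come(1) = 4 (expected 3)

No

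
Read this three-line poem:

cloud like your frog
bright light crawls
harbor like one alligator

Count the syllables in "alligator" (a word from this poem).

4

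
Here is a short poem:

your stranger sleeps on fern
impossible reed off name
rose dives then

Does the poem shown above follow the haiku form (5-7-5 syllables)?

No

Line 1: "your stranger sleeps on fern": 1+2+1+1+1 = 6 (expected 5)
Line 2: "impossible reed off name": 4+1+1+1 = 7 ✓
Line 3: "rose dives then": 1+1+1 = 3 (expected 5)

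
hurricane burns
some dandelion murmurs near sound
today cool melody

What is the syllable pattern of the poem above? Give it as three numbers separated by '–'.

Line 1: hurricane(3) + burns(1) = 4
Line 2: some(1) + dandelion(4) + murmurs(2) + near(1) + sound(1) = 9
Line 3: today(2) + cool(1) + melody(3) = 6

4–9–6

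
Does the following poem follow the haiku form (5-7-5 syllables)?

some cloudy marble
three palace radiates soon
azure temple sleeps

Line 1: "some cloudy marble": 1+2+2 = 5 ✓
Line 2: "three palace radiates soon": 1+2+3+1 = 7 ✓
Line 3: "azure temple sleeps": 2+2+1 = 5 ✓

Yes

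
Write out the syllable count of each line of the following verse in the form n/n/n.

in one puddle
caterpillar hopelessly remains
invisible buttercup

Line 1: "in one puddle": 1+1+2 = 4
Line 2: "caterpillar hopelessly remains": 4+3+2 = 9
Line 3: "invisible buttercup": 4+3 = 7

4/9/7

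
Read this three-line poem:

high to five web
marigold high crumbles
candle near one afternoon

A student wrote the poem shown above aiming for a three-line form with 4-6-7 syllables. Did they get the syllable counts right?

Line 1: high (1), to (1), five (1), web (1) → 4 ✓
Line 2: marigold (3), high (1), crumbles (2) → 6 ✓
Line 3: candle (2), near (1), one (1), afternoon (3) → 7 ✓

Yes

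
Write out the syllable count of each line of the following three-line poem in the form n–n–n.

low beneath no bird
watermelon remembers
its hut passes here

5–7–5

Line 1: low(1) + beneath(2) + no(1) + bird(1) = 5
Line 2: watermelon(4) + remembers(3) = 7
Line 3: its(1) + hut(1) + passes(2) + here(1) = 5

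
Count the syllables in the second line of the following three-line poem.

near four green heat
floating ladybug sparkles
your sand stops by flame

The second line: floating(2) + ladybug(3) + sparkles(2) = 7

7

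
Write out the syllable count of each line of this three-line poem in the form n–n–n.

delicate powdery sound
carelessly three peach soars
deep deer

7–6–2

Line 1: delicate (3), powdery (3), sound (1) → 7
Line 2: carelessly (3), three (1), peach (1), soars (1) → 6
Line 3: deep (1), deer (1) → 2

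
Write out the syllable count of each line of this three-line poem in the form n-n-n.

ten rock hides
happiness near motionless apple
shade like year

3-9-3

Line 1: ten (1), rock (1), hides (1) → 3
Line 2: happiness (3), near (1), motionless (3), apple (2) → 9
Line 3: shade (1), like (1), year (1) → 3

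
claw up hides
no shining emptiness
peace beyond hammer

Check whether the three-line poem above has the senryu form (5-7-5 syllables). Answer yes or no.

Line 1: claw(1) + up(1) + hides(1) = 3 (expected 5)
Line 2: no(1) + shining(2) + emptiness(3) = 6 (expected 7)
Line 3: peace(1) + beyond(2) + hammer(2) = 5 ✓

No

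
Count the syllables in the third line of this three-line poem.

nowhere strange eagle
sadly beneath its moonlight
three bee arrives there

The third line: "three bee arrives there": 1+1+2+1 = 5

5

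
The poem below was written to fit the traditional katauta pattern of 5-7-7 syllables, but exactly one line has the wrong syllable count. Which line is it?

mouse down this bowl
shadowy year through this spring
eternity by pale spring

Line 1

Line 1: mouse(1) + down(1) + this(1) + bowl(1) = 4 (expected 5)
Line 2: shadowy(3) + year(1) + through(1) + this(1) + spring(1) = 7 ✓
Line 3: eternity(4) + by(1) + pale(1) + spring(1) = 7 ✓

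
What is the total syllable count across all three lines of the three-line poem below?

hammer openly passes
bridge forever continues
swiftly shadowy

Line 1: hammer(2) + openly(3) + passes(2) = 7
Line 2: bridge(1) + forever(3) + continues(3) = 7
Line 3: swiftly(2) + shadowy(3) = 5
Total: 7 + 7 + 5 = 19

19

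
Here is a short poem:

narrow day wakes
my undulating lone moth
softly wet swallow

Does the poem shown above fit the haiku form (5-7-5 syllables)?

No

Line 1: "narrow day wakes": 2+1+1 = 4 (expected 5)
Line 2: "my undulating lone moth": 1+4+1+1 = 7 ✓
Line 3: "softly wet swallow": 2+1+2 = 5 ✓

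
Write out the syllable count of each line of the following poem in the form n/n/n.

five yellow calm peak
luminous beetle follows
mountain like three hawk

Line 1: five(1) + yellow(2) + calm(1) + peak(1) = 5
Line 2: luminous(3) + beetle(2) + follows(2) = 7
Line 3: mountain(2) + like(1) + three(1) + hawk(1) = 5

5/7/5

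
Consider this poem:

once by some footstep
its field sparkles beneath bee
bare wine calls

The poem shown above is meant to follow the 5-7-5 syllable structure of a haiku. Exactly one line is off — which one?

Line 1: once (1), by (1), some (1), footstep (2) → 5 ✓
Line 2: its (1), field (1), sparkles (2), beneath (2), bee (1) → 7 ✓
Line 3: bare (1), wine (1), calls (1) → 3 (expected 5)

Line 3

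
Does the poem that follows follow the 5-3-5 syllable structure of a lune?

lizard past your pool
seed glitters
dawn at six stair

No

Line 1: lizard(2) + past(1) + your(1) + pool(1) = 5 ✓
Line 2: seed(1) + glitters(2) = 3 ✓
Line 3: dawn(1) + at(1) + six(1) + stair(1) = 4 (expected 5)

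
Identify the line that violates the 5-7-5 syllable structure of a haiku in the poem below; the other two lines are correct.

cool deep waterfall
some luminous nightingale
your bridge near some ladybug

The third line

Line 1: "cool deep waterfall": 1+1+3 = 5 ✓
Line 2: "some luminous nightingale": 1+3+3 = 7 ✓
Line 3: "your bridge near some ladybug": 1+1+1+1+3 = 7 (expected 5)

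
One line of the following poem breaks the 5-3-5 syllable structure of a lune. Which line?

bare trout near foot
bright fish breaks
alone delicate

Line 1: bare(1) + trout(1) + near(1) + foot(1) = 4 (expected 5)
Line 2: bright(1) + fish(1) + breaks(1) = 3 ✓
Line 3: alone(2) + delicate(3) = 5 ✓

The first line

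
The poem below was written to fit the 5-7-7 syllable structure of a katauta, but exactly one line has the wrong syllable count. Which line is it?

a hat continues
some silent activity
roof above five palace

Line 1: a (1), hat (1), continues (3) → 5 ✓
Line 2: some (1), silent (2), activity (4) → 7 ✓
Line 3: roof (1), above (2), five (1), palace (2) → 6 (expected 7)

The third line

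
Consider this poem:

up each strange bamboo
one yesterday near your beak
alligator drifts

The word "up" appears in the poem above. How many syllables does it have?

1

"up" has 1 syllable.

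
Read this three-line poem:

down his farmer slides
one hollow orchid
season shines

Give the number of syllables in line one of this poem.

5

Line one: "down his farmer slides": 1+1+2+1 = 5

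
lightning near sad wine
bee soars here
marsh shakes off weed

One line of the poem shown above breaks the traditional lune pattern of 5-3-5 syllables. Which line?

The third line

Line 1: lightning(2) + near(1) + sad(1) + wine(1) = 5 ✓
Line 2: bee(1) + soars(1) + here(1) = 3 ✓
Line 3: marsh(1) + shakes(1) + off(1) + weed(1) = 4 (expected 5)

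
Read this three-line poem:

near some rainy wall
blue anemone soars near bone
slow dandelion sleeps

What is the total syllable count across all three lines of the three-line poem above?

19

Line 1: "near some rainy wall": 1+1+2+1 = 5
Line 2: "blue anemone soars near bone": 1+4+1+1+1 = 8
Line 3: "slow dandelion sleeps": 1+4+1 = 6
Total: 5 + 8 + 6 = 19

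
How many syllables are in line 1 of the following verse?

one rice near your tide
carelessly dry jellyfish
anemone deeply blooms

Line 1: one (1), rice (1), near (1), your (1), tide (1) → 5

5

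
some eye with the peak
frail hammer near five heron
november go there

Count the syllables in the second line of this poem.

The second line: "frail hammer near five heron": 1+2+1+1+2 = 7

7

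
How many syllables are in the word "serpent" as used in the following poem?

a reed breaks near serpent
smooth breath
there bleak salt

"serpent" has 2 syllables.

2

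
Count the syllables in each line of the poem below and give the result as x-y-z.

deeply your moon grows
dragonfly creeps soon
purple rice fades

Line 1: deeply(2) + your(1) + moon(1) + grows(1) = 5
Line 2: dragonfly(3) + creeps(1) + soon(1) = 5
Line 3: purple(2) + rice(1) + fades(1) = 4

5-5-4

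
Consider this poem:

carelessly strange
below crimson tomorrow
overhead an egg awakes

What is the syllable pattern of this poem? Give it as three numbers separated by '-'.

4-7-7

Line 1: carelessly(3) + strange(1) = 4
Line 2: below(2) + crimson(2) + tomorrow(3) = 7
Line 3: overhead(3) + an(1) + egg(1) + awakes(2) = 7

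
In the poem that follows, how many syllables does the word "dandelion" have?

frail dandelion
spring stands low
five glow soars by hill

4

"dandelion" has 4 syllables.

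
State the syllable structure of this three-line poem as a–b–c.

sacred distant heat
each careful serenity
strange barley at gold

5–7–5

Line 1: sacred(2) + distant(2) + heat(1) = 5
Line 2: each(1) + careful(2) + serenity(4) = 7
Line 3: strange(1) + barley(2) + at(1) + gold(1) = 5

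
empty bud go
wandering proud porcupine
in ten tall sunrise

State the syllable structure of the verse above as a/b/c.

Line 1: empty (2), bud (1), go (1) → 4
Line 2: wandering (3), proud (1), porcupine (3) → 7
Line 3: in (1), ten (1), tall (1), sunrise (2) → 5

4/7/5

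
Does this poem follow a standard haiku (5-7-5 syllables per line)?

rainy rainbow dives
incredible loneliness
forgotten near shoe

Line 1: rainy(2) + rainbow(2) + dives(1) = 5 ✓
Line 2: incredible(4) + loneliness(3) = 7 ✓
Line 3: forgotten(3) + near(1) + shoe(1) = 5 ✓

Yes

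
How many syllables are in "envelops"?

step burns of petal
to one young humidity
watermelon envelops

"envelops" has 3 syllables.

3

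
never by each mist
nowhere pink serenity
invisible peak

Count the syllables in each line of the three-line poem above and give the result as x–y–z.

Line 1: never (2), by (1), each (1), mist (1) → 5
Line 2: nowhere (2), pink (1), serenity (4) → 7
Line 3: invisible (4), peak (1) → 5

5–7–5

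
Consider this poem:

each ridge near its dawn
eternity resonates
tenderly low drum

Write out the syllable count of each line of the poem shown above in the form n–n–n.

5–7–5

Line 1: each(1) + ridge(1) + near(1) + its(1) + dawn(1) = 5
Line 2: eternity(4) + resonates(3) = 7
Line 3: tenderly(3) + low(1) + drum(1) = 5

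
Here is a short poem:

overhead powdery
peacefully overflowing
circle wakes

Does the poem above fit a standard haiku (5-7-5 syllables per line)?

Line 1: overhead(3) + powdery(3) = 6 (expected 5)
Line 2: peacefully(3) + overflowing(4) = 7 ✓
Line 3: circle(2) + wakes(1) = 3 (expected 5)

No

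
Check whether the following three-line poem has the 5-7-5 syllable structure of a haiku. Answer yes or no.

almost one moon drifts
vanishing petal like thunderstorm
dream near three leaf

No

Line 1: "almost one moon drifts": 2+1+1+1 = 5 ✓
Line 2: "vanishing petal like thunderstorm": 3+2+1+3 = 9 (expected 7)
Line 3: "dream near three leaf": 1+1+1+1 = 4 (expected 5)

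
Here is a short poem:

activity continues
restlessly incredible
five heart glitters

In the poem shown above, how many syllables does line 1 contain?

7

Line 1: "activity continues": 4+3 = 7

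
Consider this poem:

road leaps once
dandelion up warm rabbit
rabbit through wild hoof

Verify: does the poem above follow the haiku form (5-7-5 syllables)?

Line 1: road (1), leaps (1), once (1) → 3 (expected 5)
Line 2: dandelion (4), up (1), warm (1), rabbit (2) → 8 (expected 7)
Line 3: rabbit (2), through (1), wild (1), hoof (1) → 5 ✓

No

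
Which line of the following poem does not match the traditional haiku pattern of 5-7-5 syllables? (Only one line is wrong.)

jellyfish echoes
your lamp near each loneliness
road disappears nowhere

The third line

Line 1: "jellyfish echoes": 3+2 = 5 ✓
Line 2: "your lamp near each loneliness": 1+1+1+1+3 = 7 ✓
Line 3: "road disappears nowhere": 1+3+2 = 6 (expected 5)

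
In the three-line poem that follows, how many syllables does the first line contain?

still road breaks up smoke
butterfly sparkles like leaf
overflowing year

The first line: "still road breaks up smoke": 1+1+1+1+1 = 5

5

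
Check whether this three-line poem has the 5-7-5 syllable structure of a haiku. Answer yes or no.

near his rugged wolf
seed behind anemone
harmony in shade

Line 1: near (1), his (1), rugged (2), wolf (1) → 5 ✓
Line 2: seed (1), behind (2), anemone (4) → 7 ✓
Line 3: harmony (3), in (1), shade (1) → 5 ✓

Yes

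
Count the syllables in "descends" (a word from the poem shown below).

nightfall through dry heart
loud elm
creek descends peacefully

2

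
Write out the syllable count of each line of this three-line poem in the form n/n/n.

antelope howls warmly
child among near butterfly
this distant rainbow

6/7/5

Line 1: "antelope howls warmly": 3+1+2 = 6
Line 2: "child among near butterfly": 1+2+1+3 = 7
Line 3: "this distant rainbow": 1+2+2 = 5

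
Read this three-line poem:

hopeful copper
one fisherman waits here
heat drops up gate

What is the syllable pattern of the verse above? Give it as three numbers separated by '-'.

Line 1: hopeful(2) + copper(2) = 4
Line 2: one(1) + fisherman(3) + waits(1) + here(1) = 6
Line 3: heat(1) + drops(1) + up(1) + gate(1) = 4

4-6-4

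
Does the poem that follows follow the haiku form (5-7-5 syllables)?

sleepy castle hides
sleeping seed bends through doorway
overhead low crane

Line 1: sleepy (2), castle (2), hides (1) → 5 ✓
Line 2: sleeping (2), seed (1), bends (1), through (1), doorway (2) → 7 ✓
Line 3: overhead (3), low (1), crane (1) → 5 ✓

Yes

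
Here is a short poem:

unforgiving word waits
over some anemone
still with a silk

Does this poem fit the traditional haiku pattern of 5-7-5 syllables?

Line 1: "unforgiving word waits": 4+1+1 = 6 (expected 5)
Line 2: "over some anemone": 2+1+4 = 7 ✓
Line 3: "still with a silk": 1+1+1+1 = 4 (expected 5)

No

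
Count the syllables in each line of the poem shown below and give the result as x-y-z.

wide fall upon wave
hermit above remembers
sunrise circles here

Line 1: wide(1) + fall(1) + upon(2) + wave(1) = 5
Line 2: hermit(2) + above(2) + remembers(3) = 7
Line 3: sunrise(2) + circles(2) + here(1) = 5

5-7-5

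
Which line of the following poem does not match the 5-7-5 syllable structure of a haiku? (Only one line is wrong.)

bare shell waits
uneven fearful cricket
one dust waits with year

The first line

Line 1: bare(1) + shell(1) + waits(1) = 3 (expected 5)
Line 2: uneven(3) + fearful(2) + cricket(2) = 7 ✓
Line 3: one(1) + dust(1) + waits(1) + with(1) + year(1) = 5 ✓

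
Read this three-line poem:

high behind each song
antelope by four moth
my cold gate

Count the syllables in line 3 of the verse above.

3

Line 3: "my cold gate": 1+1+1 = 3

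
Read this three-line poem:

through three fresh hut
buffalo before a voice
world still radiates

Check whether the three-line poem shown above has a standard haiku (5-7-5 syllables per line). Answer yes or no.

Line 1: through (1), three (1), fresh (1), hut (1) → 4 (expected 5)
Line 2: buffalo (3), before (2), a (1), voice (1) → 7 ✓
Line 3: world (1), still (1), radiates (3) → 5 ✓

No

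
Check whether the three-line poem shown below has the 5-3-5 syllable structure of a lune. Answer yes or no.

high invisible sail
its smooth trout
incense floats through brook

No

Line 1: high(1) + invisible(4) + sail(1) = 6 (expected 5)
Line 2: its(1) + smooth(1) + trout(1) = 3 ✓
Line 3: incense(2) + floats(1) + through(1) + brook(1) = 5 ✓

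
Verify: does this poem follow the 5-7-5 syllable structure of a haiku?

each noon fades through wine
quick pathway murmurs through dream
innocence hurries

Yes

Line 1: "each noon fades through wine": 1+1+1+1+1 = 5 ✓
Line 2: "quick pathway murmurs through dream": 1+2+2+1+1 = 7 ✓
Line 3: "innocence hurries": 3+2 = 5 ✓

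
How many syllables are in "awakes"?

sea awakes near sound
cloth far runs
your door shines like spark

2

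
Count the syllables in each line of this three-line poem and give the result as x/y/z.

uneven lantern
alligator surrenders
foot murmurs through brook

5/7/5

Line 1: uneven(3) + lantern(2) = 5
Line 2: alligator(4) + surrenders(3) = 7
Line 3: foot(1) + murmurs(2) + through(1) + brook(1) = 5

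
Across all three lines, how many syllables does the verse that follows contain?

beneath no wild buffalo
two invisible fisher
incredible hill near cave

21

Line 1: beneath (2), no (1), wild (1), buffalo (3) → 7
Line 2: two (1), invisible (4), fisher (2) → 7
Line 3: incredible (4), hill (1), near (1), cave (1) → 7
Total: 7 + 7 + 7 = 21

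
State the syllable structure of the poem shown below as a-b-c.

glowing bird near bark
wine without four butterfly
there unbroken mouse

5-7-5

Line 1: glowing (2), bird (1), near (1), bark (1) → 5
Line 2: wine (1), without (2), four (1), butterfly (3) → 7
Line 3: there (1), unbroken (3), mouse (1) → 5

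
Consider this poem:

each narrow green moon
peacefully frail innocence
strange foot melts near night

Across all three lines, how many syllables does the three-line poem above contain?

17

Line 1: each(1) + narrow(2) + green(1) + moon(1) = 5
Line 2: peacefully(3) + frail(1) + innocence(3) = 7
Line 3: strange(1) + foot(1) + melts(1) + near(1) + night(1) = 5
Total: 5 + 7 + 5 = 17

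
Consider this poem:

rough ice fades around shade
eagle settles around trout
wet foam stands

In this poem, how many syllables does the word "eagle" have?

2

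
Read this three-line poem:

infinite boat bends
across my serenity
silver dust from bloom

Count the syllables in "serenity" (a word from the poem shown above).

4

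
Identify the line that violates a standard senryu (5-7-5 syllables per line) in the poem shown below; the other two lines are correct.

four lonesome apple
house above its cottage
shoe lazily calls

Line 2

Line 1: "four lonesome apple": 1+2+2 = 5 ✓
Line 2: "house above its cottage": 1+2+1+2 = 6 (expected 7)
Line 3: "shoe lazily calls": 1+3+1 = 5 ✓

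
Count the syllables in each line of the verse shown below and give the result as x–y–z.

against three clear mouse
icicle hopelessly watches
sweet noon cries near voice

Line 1: against (2), three (1), clear (1), mouse (1) → 5
Line 2: icicle (3), hopelessly (3), watches (2) → 8
Line 3: sweet (1), noon (1), cries (1), near (1), voice (1) → 5

5–8–5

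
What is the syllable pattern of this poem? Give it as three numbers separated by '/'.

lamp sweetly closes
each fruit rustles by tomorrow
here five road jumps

5/8/4

Line 1: lamp (1), sweetly (2), closes (2) → 5
Line 2: each (1), fruit (1), rustles (2), by (1), tomorrow (3) → 8
Line 3: here (1), five (1), road (1), jumps (1) → 4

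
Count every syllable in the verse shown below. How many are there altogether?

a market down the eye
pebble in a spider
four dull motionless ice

18

Line 1: a (1), market (2), down (1), the (1), eye (1) → 6
Line 2: pebble (2), in (1), a (1), spider (2) → 6
Line 3: four (1), dull (1), motionless (3), ice (1) → 6
Total: 6 + 6 + 6 = 18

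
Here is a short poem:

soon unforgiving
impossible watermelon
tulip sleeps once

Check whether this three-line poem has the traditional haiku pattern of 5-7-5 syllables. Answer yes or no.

No

Line 1: soon (1), unforgiving (4) → 5 ✓
Line 2: impossible (4), watermelon (4) → 8 (expected 7)
Line 3: tulip (2), sleeps (1), once (1) → 4 (expected 5)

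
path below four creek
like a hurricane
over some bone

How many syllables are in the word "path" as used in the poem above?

1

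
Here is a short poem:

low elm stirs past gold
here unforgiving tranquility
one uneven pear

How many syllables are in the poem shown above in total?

Line 1: low(1) + elm(1) + stirs(1) + past(1) + gold(1) = 5
Line 2: here(1) + unforgiving(4) + tranquility(4) = 9
Line 3: one(1) + uneven(3) + pear(1) = 5
Total: 5 + 9 + 5 = 19

19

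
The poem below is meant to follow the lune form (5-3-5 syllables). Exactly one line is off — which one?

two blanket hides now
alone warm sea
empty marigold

Line 1: two (1), blanket (2), hides (1), now (1) → 5 ✓
Line 2: alone (2), warm (1), sea (1) → 4 (expected 3)
Line 3: empty (2), marigold (3) → 5 ✓

The second line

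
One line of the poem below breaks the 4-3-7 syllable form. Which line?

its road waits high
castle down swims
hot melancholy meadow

The second line

Line 1: its(1) + road(1) + waits(1) + high(1) = 4 ✓
Line 2: castle(2) + down(1) + swims(1) = 4 (expected 3)
Line 3: hot(1) + melancholy(4) + meadow(2) = 7 ✓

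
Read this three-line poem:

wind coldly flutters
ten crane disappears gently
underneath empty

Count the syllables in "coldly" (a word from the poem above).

"coldly" has 2 syllables.

2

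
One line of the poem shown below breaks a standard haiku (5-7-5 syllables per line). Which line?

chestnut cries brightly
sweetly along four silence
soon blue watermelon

Line 3

Line 1: "chestnut cries brightly": 2+1+2 = 5 ✓
Line 2: "sweetly along four silence": 2+2+1+2 = 7 ✓
Line 3: "soon blue watermelon": 1+1+4 = 6 (expected 5)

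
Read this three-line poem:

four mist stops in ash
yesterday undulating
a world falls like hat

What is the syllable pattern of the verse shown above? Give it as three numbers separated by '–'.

Line 1: "four mist stops in ash": 1+1+1+1+1 = 5
Line 2: "yesterday undulating": 3+4 = 7
Line 3: "a world falls like hat": 1+1+1+1+1 = 5

5–7–5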